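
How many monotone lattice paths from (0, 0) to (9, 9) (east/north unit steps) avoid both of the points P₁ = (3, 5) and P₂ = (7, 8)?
Number of paths = 23435

Inclusion–exclusion. Total paths: C(18, 9) = 48620. Through P₁: C(8, 3)·C(10, 6) = 11760. Through P₂: C(15, 7)·C(3, 2) = 19305. Since P₁ is strictly southwest of P₂, a monotone path through both must visit P₁ then P₂; paths through both = C(8, 3)·C(7, 4)·C(3, 2) = 5880. Avoid both = 48620 − 11760 − 19305 + 5880 = 23435.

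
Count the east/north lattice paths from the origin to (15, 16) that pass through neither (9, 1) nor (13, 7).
Number of paths = 295849455

Inclusion–exclusion. Total paths: C(31, 15) = 300540195. Through P₁: C(10, 9)·C(21, 6) = 542640. Through P₂: C(20, 13)·C(11, 2) = 4263600. Since P₁ is strictly southwest of P₂, a monotone path through both must visit P₁ then P₂; paths through both = C(10, 9)·C(10, 4)·C(11, 2) = 115500. Avoid both = 300540195 − 542640 − 4263600 + 115500 = 295849455.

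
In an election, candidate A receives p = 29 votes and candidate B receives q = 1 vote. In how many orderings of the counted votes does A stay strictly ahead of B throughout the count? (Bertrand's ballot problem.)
Strict-lead orderings = 28

Total orderings of the 30 votes with 29 for A: C(30, 29) = 30. By the Bertrand ballot formula (Cycle Lemma / reflection principle), the number of orderings in which A is strictly ahead of B throughout is (p − q)/(p + q) · C(p + q, p) = (29 − 1)/(29 + 1) · 30 = 28.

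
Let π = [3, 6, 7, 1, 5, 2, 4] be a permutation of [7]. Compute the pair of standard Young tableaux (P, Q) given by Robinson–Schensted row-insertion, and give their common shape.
P = [1, 2, 4] / [3, 5, 7] / [6];  Q = [1, 2, 3] / [4, 5, 7] / [6];  common shape = (3, 3, 1)

Row-insert the values π_1, π_2, … into P one at a time, bumping the leftmost entry strictly greater than the inserted value down to the next row. The recording tableau Q records, in position (i, j), the step at which that cell was added to P.
  Insert 3 (step 1): P = [3];  Q = [1]
  Insert 6 (step 2): P = [3, 6];  Q = [1, 2]
  Insert 7 (step 3): P = [3, 6, 7];  Q = [1, 2, 3]
  Insert 1 (step 4): P = [1, 6, 7] / [3];  Q = [1, 2, 3] / [4]
  Insert 5 (step 5): P = [1, 5, 7] / [3, 6];  Q = [1, 2, 3] / [4, 5]
  Insert 2 (step 6): P = [1, 2, 7] / [3, 5] / [6];  Q = [1, 2, 3] / [4, 5] / [6]
  Insert 4 (step 7): P = [1, 2, 4] / [3, 5, 7] / [6];  Q = [1, 2, 3] / [4, 5, 7] / [6]
Final shape: (3, 3, 1).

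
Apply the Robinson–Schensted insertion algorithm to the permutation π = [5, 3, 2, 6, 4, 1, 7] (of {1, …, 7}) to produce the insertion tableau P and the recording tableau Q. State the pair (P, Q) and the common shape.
P = [1, 4, 7] / [2, 6] / [3] / [5];  Q = [1, 4, 7] / [2, 5] / [3] / [6];  common shape = (3, 2, 1, 1)

Row-insert the values π_1, π_2, … into P one at a time, bumping the leftmost entry strictly greater than the inserted value down to the next row. The recording tableau Q records, in position (i, j), the step at which that cell was added to P.
  Insert 5 (step 1): P = [5];  Q = [1]
  Insert 3 (step 2): P = [3] / [5];  Q = [1] / [2]
  Insert 2 (step 3): P = [2] / [3] / [5];  Q = [1] / [2] / [3]
  Insert 6 (step 4): P = [2, 6] / [3] / [5];  Q = [1, 4] / [2] / [3]
  Insert 4 (step 5): P = [2, 4] / [3, 6] / [5];  Q = [1, 4] / [2, 5] / [3]
  Insert 1 (step 6): P = [1, 4] / [2, 6] / [3] / [5];  Q = [1, 4] / [2, 5] / [3] / [6]
  Insert 7 (step 7): P = [1, 4, 7] / [2, 6] / [3] / [5];  Q = [1, 4, 7] / [2, 5] / [3] / [6]
Final shape: (3, 2, 1, 1).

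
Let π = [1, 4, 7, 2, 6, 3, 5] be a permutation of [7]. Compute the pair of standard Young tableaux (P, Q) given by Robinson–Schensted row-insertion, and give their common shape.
P = [1, 2, 3, 5] / [4, 6] / [7];  Q = [1, 2, 3, 7] / [4, 5] / [6];  common shape = (4, 2, 1)

Row-insert the values π_1, π_2, … into P one at a time, bumping the leftmost entry strictly greater than the inserted value down to the next row. The recording tableau Q records, in position (i, j), the step at which that cell was added to P.
  Insert 1 (step 1): P = [1];  Q = [1]
  Insert 4 (step 2): P = [1, 4];  Q = [1, 2]
  Insert 7 (step 3): P = [1, 4, 7];  Q = [1, 2, 3]
  Insert 2 (step 4): P = [1, 2, 7] / [4];  Q = [1, 2, 3] / [4]
  Insert 6 (step 5): P = [1, 2, 6] / [4, 7];  Q = [1, 2, 3] / [4, 5]
  Insert 3 (step 6): P = [1, 2, 3] / [4, 6] / [7];  Q = [1, 2, 3] / [4, 5] / [6]
  Insert 5 (step 7): P = [1, 2, 3, 5] / [4, 6] / [7];  Q = [1, 2, 3, 7] / [4, 5] / [6]
Final shape: (4, 2, 1).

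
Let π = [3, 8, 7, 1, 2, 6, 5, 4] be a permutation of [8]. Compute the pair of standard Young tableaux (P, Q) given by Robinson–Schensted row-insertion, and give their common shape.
P = [1, 2, 4] / [3, 5] / [6] / [7] / [8];  Q = [1, 2, 6] / [3, 5] / [4] / [7] / [8];  common shape = (3, 2, 1, 1, 1)

Row-insert the values π_1, π_2, … into P one at a time, bumping the leftmost entry strictly greater than the inserted value down to the next row. The recording tableau Q records, in position (i, j), the step at which that cell was added to P.
  Insert 3 (step 1): P = [3];  Q = [1]
  Insert 8 (step 2): P = [3, 8];  Q = [1, 2]
  Insert 7 (step 3): P = [3, 7] / [8];  Q = [1, 2] / [3]
  Insert 1 (step 4): P = [1, 7] / [3] / [8];  Q = [1, 2] / [3] / [4]
  Insert 2 (step 5): P = [1, 2] / [3, 7] / [8];  Q = [1, 2] / [3, 5] / [4]
  Insert 6 (step 6): P = [1, 2, 6] / [3, 7] / [8];  Q = [1, 2, 6] / [3, 5] / [4]
  Insert 5 (step 7): P = [1, 2, 5] / [3, 6] / [7] / [8];  Q = [1, 2, 6] / [3, 5] / [4] / [7]
  Insert 4 (step 8): P = [1, 2, 4] / [3, 5] / [6] / [7] / [8];  Q = [1, 2, 6] / [3, 5] / [4] / [7] / [8]
Final shape: (3, 2, 1, 1, 1).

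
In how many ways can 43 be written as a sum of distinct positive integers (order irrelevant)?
q(43) = 1610

A partition into distinct parts is a strictly decreasing sequence summing to n. The recurrence d(n, m) = d(n, m−1) + d(n−m, m−1) (use part m at most once) with q(n) = d(n, n) gives q(43) = 1610. (Euler's theorem: # distinct-part partitions = # odd-part partitions.)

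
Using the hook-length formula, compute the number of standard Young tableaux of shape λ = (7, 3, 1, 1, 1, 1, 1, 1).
# SYT of shape (7, 3, 1, 1, 1, 1, 1, 1) = 114400

Hook-length formula: f^λ = n! / Π hook(c), product over all cells c of the Young diagram. For λ = (7, 3, 1, 1, 1, 1, 1, 1), n = 16 boxes. Hook lengths by row (left-to-right, top-to-bottom): [14, 7, 6, 4, 3, 2, 1]; [9, 2, 1]; [6]; [5]; [4]; [3]; [2]; [1]. Product of hooks = 182891520. So f^λ = 16! / 182891520 = 20922789888000 / 182891520 = 114400.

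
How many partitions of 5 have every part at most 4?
p(5, parts ≤ 4) = 6

Partitions of 5 with all parts ≤ 4: 4+1, 3+2, 3+1+1, 2+2+1, 2+1+1+1, 1+1+1+1+1. Count = 6.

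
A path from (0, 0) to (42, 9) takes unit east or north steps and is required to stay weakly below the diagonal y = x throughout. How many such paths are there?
Number of paths = 2405549300

By the reflection principle (André's argument), the number of monotone paths to (42, 9) with n ≤ m that never go above y = x is C(51, 42) − C(51, 43) = 3042312350 − 636763050 = 2405549300.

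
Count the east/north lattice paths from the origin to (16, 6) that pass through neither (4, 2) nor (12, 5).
Number of paths = 28748

Inclusion–exclusion. Total paths: C(22, 16) = 74613. Through P₁: C(6, 4)·C(16, 12) = 27300. Through P₂: C(17, 12)·C(5, 4) = 30940. Since P₁ is strictly southwest of P₂, a monotone path through both must visit P₁ then P₂; paths through both = C(6, 4)·C(11, 8)·C(5, 4) = 12375. Avoid both = 74613 − 27300 − 30940 + 12375 = 28748.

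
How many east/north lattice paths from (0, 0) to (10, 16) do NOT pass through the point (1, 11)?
Number of paths = 5287711

Total paths from (0, 0) to (10, 16): C(26, 10) = 5311735. Paths through (1, 11): (paths (0, 0) → (1, 11)) × (paths (1, 11) → (10, 16)) = C(12, 1) · C(14, 9) = 12 · 2002 = 24024. Avoidance count = 5311735 − 24024 = 5287711.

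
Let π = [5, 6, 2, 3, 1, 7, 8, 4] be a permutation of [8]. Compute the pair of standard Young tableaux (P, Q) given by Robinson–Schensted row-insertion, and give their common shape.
P = [1, 3, 4, 8] / [2, 6, 7] / [5];  Q = [1, 2, 6, 7] / [3, 4, 8] / [5];  common shape = (4, 3, 1)

Row-insert the values π_1, π_2, … into P one at a time, bumping the leftmost entry strictly greater than the inserted value down to the next row. The recording tableau Q records, in position (i, j), the step at which that cell was added to P.
  Insert 5 (step 1): P = [5];  Q = [1]
  Insert 6 (step 2): P = [5, 6];  Q = [1, 2]
  Insert 2 (step 3): P = [2, 6] / [5];  Q = [1, 2] / [3]
  Insert 3 (step 4): P = [2, 3] / [5, 6];  Q = [1, 2] / [3, 4]
  Insert 1 (step 5): P = [1, 3] / [2, 6] / [5];  Q = [1, 2] / [3, 4] / [5]
  Insert 7 (step 6): P = [1, 3, 7] / [2, 6] / [5];  Q = [1, 2, 6] / [3, 4] / [5]
  Insert 8 (step 7): P = [1, 3, 7, 8] / [2, 6] / [5];  Q = [1, 2, 6, 7] / [3, 4] / [5]
  Insert 4 (step 8): P = [1, 3, 4, 8] / [2, 6, 7] / [5];  Q = [1, 2, 6, 7] / [3, 4, 8] / [5]
Final shape: (4, 3, 1).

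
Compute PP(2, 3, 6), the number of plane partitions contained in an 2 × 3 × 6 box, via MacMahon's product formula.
PP(2, 3, 6) = 2520

Evaluate the triple product over i = 1..2, j = 1..3, k = 1..6. The factors are (2/1) · (3/2) · (4/3) · (5/4) · (6/5) · (7/6) · (3/2) · (4/3) · … (36 factors total). The numerators and denominators telescope so the product is an integer; carrying out the multiplication exactly gives PP(2, 3, 6) = 2520.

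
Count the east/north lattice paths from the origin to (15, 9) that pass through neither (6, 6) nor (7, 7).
Number of paths = 1032944

Inclusion–exclusion. Total paths: C(24, 15) = 1307504. Through P₁: C(12, 6)·C(12, 9) = 203280. Through P₂: C(14, 7)·C(10, 8) = 154440. Since P₁ is strictly southwest of P₂, a monotone path through both must visit P₁ then P₂; paths through both = C(12, 6)·C(2, 1)·C(10, 8) = 83160. Avoid both = 1307504 − 203280 − 154440 + 83160 = 1032944.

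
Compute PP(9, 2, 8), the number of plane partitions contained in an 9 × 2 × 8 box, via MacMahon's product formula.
PP(9, 2, 8) = 118195220

Evaluate the triple product over i = 1..9, j = 1..2, k = 1..8. The factors are (2/1) · (3/2) · (4/3) · (5/4) · (6/5) · (7/6) · (8/7) · (9/8) · … (144 factors total). The numerators and denominators telescope so the product is an integer; carrying out the multiplication exactly gives PP(9, 2, 8) = 118195220.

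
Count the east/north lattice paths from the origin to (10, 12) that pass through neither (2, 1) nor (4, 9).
Number of paths = 371180

Inclusion–exclusion. Total paths: C(22, 10) = 646646. Through P₁: C(3, 2)·C(19, 8) = 226746. Through P₂: C(13, 4)·C(9, 6) = 60060. Since P₁ is strictly southwest of P₂, a monotone path through both must visit P₁ then P₂; paths through both = C(3, 2)·C(10, 2)·C(9, 6) = 11340. Avoid both = 646646 − 226746 − 60060 + 11340 = 371180.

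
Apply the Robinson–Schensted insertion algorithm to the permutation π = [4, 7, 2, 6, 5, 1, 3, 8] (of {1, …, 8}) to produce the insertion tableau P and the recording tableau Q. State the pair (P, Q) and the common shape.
P = [1, 3, 8] / [2, 5] / [4, 6] / [7];  Q = [1, 2, 8] / [3, 4] / [5, 7] / [6];  common shape = (3, 2, 2, 1)

Row-insert the values π_1, π_2, … into P one at a time, bumping the leftmost entry strictly greater than the inserted value down to the next row. The recording tableau Q records, in position (i, j), the step at which that cell was added to P.
  Insert 4 (step 1): P = [4];  Q = [1]
  Insert 7 (step 2): P = [4, 7];  Q = [1, 2]
  Insert 2 (step 3): P = [2, 7] / [4];  Q = [1, 2] / [3]
  Insert 6 (step 4): P = [2, 6] / [4, 7];  Q = [1, 2] / [3, 4]
  Insert 5 (step 5): P = [2, 5] / [4, 6] / [7];  Q = [1, 2] / [3, 4] / [5]
  Insert 1 (step 6): P = [1, 5] / [2, 6] / [4] / [7];  Q = [1, 2] / [3, 4] / [5] / [6]
  Insert 3 (step 7): P = [1, 3] / [2, 5] / [4, 6] / [7];  Q = [1, 2] / [3, 4] / [5, 7] / [6]
  Insert 8 (step 8): P = [1, 3, 8] / [2, 5] / [4, 6] / [7];  Q = [1, 2, 8] / [3, 4] / [5, 7] / [6]
Final shape: (3, 2, 2, 1).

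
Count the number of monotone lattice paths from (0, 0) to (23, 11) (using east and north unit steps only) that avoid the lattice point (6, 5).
Number of paths = 239460246

Total paths from (0, 0) to (23, 11): C(34, 23) = 286097760. Paths through (6, 5): (paths (0, 0) → (6, 5)) × (paths (6, 5) → (23, 11)) = C(11, 6) · C(23, 17) = 462 · 100947 = 46637514. Avoidance count = 286097760 − 46637514 = 239460246.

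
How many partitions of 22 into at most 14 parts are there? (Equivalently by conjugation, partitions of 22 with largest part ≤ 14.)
p(22, parts ≤ 14) = 957

Use the recurrence p(n, m) = p(n, m−1) + p(n−m, m): either the largest part is < m (count p(n, m−1)) or the largest part is exactly m (remove one copy of m, count p(n−m, m)). With p(0, ·) = 1 this gives p(22, parts ≤ 14) = 957. (By conjugating Young diagrams, this also counts partitions of 22 into at most 14 parts.)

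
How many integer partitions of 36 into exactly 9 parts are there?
p(36, 9 parts) = 1845

Partitions of n into exactly k parts are in bijection with partitions of n − k into at most k parts (subtract 1 from each part). So p(36, exactly 9) = p(27, parts ≤ 9). Computing via the recurrence p(m, j) = p(m, j−1) + p(m−j, j) gives 1845.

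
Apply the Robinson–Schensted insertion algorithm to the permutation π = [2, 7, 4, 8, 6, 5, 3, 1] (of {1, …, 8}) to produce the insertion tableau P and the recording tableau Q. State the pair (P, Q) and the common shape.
P = [1, 3, 5] / [2, 8] / [4] / [6] / [7];  Q = [1, 2, 4] / [3, 5] / [6] / [7] / [8];  common shape = (3, 2, 1, 1, 1)

Row-insert the values π_1, π_2, … into P one at a time, bumping the leftmost entry strictly greater than the inserted value down to the next row. The recording tableau Q records, in position (i, j), the step at which that cell was added to P.
  Insert 2 (step 1): P = [2];  Q = [1]
  Insert 7 (step 2): P = [2, 7];  Q = [1, 2]
  Insert 4 (step 3): P = [2, 4] / [7];  Q = [1, 2] / [3]
  Insert 8 (step 4): P = [2, 4, 8] / [7];  Q = [1, 2, 4] / [3]
  Insert 6 (step 5): P = [2, 4, 6] / [7, 8];  Q = [1, 2, 4] / [3, 5]
  Insert 5 (step 6): P = [2, 4, 5] / [6, 8] / [7];  Q = [1, 2, 4] / [3, 5] / [6]
  Insert 3 (step 7): P = [2, 3, 5] / [4, 8] / [6] / [7];  Q = [1, 2, 4] / [3, 5] / [6] / [7]
  Insert 1 (step 8): P = [1, 3, 5] / [2, 8] / [4] / [6] / [7];  Q = [1, 2, 4] / [3, 5] / [6] / [7] / [8]
Final shape: (3, 2, 1, 1, 1).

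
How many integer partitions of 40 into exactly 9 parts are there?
p(40, 9 parts) = 3589

Partitions of n into exactly k parts are in bijection with partitions of n − k into at most k parts (subtract 1 from each part). So p(40, exactly 9) = p(31, parts ≤ 9). Computing via the recurrence p(m, j) = p(m, j−1) + p(m−j, j) gives 3589.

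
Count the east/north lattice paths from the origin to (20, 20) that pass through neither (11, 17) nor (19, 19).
Number of paths = 64364357820

Inclusion–exclusion. Total paths: C(40, 20) = 137846528820. Through P₁: C(28, 11)·C(12, 9) = 4724319600. Through P₂: C(38, 19)·C(2, 1) = 70690527600. Since P₁ is strictly southwest of P₂, a monotone path through both must visit P₁ then P₂; paths through both = C(28, 11)·C(10, 8)·C(2, 1) = 1932676200. Avoid both = 137846528820 − 4724319600 − 70690527600 + 1932676200 = 64364357820.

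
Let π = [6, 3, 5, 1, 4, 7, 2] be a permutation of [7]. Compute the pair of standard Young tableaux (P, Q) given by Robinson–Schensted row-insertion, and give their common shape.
P = [1, 2, 7] / [3, 4] / [5] / [6];  Q = [1, 3, 6] / [2, 5] / [4] / [7];  common shape = (3, 2, 1, 1)

Row-insert the values π_1, π_2, … into P one at a time, bumping the leftmost entry strictly greater than the inserted value down to the next row. The recording tableau Q records, in position (i, j), the step at which that cell was added to P.
  Insert 6 (step 1): P = [6];  Q = [1]
  Insert 3 (step 2): P = [3] / [6];  Q = [1] / [2]
  Insert 5 (step 3): P = [3, 5] / [6];  Q = [1, 3] / [2]
  Insert 1 (step 4): P = [1, 5] / [3] / [6];  Q = [1, 3] / [2] / [4]
  Insert 4 (step 5): P = [1, 4] / [3, 5] / [6];  Q = [1, 3] / [2, 5] / [4]
  Insert 7 (step 6): P = [1, 4, 7] / [3, 5] / [6];  Q = [1, 3, 6] / [2, 5] / [4]
  Insert 2 (step 7): P = [1, 2, 7] / [3, 4] / [5] / [6];  Q = [1, 3, 6] / [2, 5] / [4] / [7]
Final shape: (3, 2, 1, 1).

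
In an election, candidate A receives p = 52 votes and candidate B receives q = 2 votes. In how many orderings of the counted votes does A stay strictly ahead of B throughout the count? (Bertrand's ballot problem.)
Strict-lead orderings = 1325

Total orderings of the 54 votes with 52 for A: C(54, 52) = 1431. By the Bertrand ballot formula (Cycle Lemma / reflection principle), the number of orderings in which A is strictly ahead of B throughout is (p − q)/(p + q) · C(p + q, p) = (52 − 2)/(52 + 2) · 1431 = 1325.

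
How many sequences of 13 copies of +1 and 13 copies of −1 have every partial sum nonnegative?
C_13 = 742900

These ballot sequences are counted by the Catalan number C_n = (1/(n + 1)) · C(2n, n). For n = 13: C_13 = (1/14) · C(26, 13) = 10400600/14 = 742900.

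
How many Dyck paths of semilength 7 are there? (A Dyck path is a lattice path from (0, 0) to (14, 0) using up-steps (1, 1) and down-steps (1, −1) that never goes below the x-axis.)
C_7 = 429

These Dyck paths are counted by the Catalan number C_n = (1/(n + 1)) · C(2n, n). For n = 7: C_7 = (1/8) · C(14, 7) = 3432/8 = 429.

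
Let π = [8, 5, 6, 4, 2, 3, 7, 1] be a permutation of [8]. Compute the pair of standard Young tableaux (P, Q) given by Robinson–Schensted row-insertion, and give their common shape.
P = [1, 3, 7] / [2, 6] / [4] / [5] / [8];  Q = [1, 3, 7] / [2, 6] / [4] / [5] / [8];  common shape = (3, 2, 1, 1, 1)

Row-insert the values π_1, π_2, … into P one at a time, bumping the leftmost entry strictly greater than the inserted value down to the next row. The recording tableau Q records, in position (i, j), the step at which that cell was added to P.
  Insert 8 (step 1): P = [8];  Q = [1]
  Insert 5 (step 2): P = [5] / [8];  Q = [1] / [2]
  Insert 6 (step 3): P = [5, 6] / [8];  Q = [1, 3] / [2]
  Insert 4 (step 4): P = [4, 6] / [5] / [8];  Q = [1, 3] / [2] / [4]
  Insert 2 (step 5): P = [2, 6] / [4] / [5] / [8];  Q = [1, 3] / [2] / [4] / [5]
  Insert 3 (step 6): P = [2, 3] / [4, 6] / [5] / [8];  Q = [1, 3] / [2, 6] / [4] / [5]
  Insert 7 (step 7): P = [2, 3, 7] / [4, 6] / [5] / [8];  Q = [1, 3, 7] / [2, 6] / [4] / [5]
  Insert 1 (step 8): P = [1, 3, 7] / [2, 6] / [4] / [5] / [8];  Q = [1, 3, 7] / [2, 6] / [4] / [5] / [8]
Final shape: (3, 2, 1, 1, 1).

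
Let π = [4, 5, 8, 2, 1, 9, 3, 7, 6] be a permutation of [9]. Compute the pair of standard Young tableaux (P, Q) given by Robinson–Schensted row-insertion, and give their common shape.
P = [1, 3, 6, 9] / [2, 5, 7] / [4, 8];  Q = [1, 2, 3, 6] / [4, 7, 8] / [5, 9];  common shape = (4, 3, 2)

Row-insert the values π_1, π_2, … into P one at a time, bumping the leftmost entry strictly greater than the inserted value down to the next row. The recording tableau Q records, in position (i, j), the step at which that cell was added to P.
  Insert 4 (step 1): P = [4];  Q = [1]
  Insert 5 (step 2): P = [4, 5];  Q = [1, 2]
  Insert 8 (step 3): P = [4, 5, 8];  Q = [1, 2, 3]
  Insert 2 (step 4): P = [2, 5, 8] / [4];  Q = [1, 2, 3] / [4]
  Insert 1 (step 5): P = [1, 5, 8] / [2] / [4];  Q = [1, 2, 3] / [4] / [5]
  Insert 9 (step 6): P = [1, 5, 8, 9] / [2] / [4];  Q = [1, 2, 3, 6] / [4] / [5]
  Insert 3 (step 7): P = [1, 3, 8, 9] / [2, 5] / [4];  Q = [1, 2, 3, 6] / [4, 7] / [5]
  Insert 7 (step 8): P = [1, 3, 7, 9] / [2, 5, 8] / [4];  Q = [1, 2, 3, 6] / [4, 7, 8] / [5]
  Insert 6 (step 9): P = [1, 3, 6, 9] / [2, 5, 7] / [4, 8];  Q = [1, 2, 3, 6] / [4, 7, 8] / [5, 9]
Final shape: (4, 3, 2).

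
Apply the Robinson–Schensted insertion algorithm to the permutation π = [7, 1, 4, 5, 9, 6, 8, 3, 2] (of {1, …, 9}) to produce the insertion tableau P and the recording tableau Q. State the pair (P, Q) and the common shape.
P = [1, 2, 5, 6, 8] / [3, 9] / [4] / [7];  Q = [1, 3, 4, 5, 7] / [2, 6] / [8] / [9];  common shape = (5, 2, 1, 1)

Row-insert the values π_1, π_2, … into P one at a time, bumping the leftmost entry strictly greater than the inserted value down to the next row. The recording tableau Q records, in position (i, j), the step at which that cell was added to P.
  Insert 7 (step 1): P = [7];  Q = [1]
  Insert 1 (step 2): P = [1] / [7];  Q = [1] / [2]
  Insert 4 (step 3): P = [1, 4] / [7];  Q = [1, 3] / [2]
  Insert 5 (step 4): P = [1, 4, 5] / [7];  Q = [1, 3, 4] / [2]
  Insert 9 (step 5): P = [1, 4, 5, 9] / [7];  Q = [1, 3, 4, 5] / [2]
  Insert 6 (step 6): P = [1, 4, 5, 6] / [7, 9];  Q = [1, 3, 4, 5] / [2, 6]
  Insert 8 (step 7): P = [1, 4, 5, 6, 8] / [7, 9];  Q = [1, 3, 4, 5, 7] / [2, 6]
  Insert 3 (step 8): P = [1, 3, 5, 6, 8] / [4, 9] / [7];  Q = [1, 3, 4, 5, 7] / [2, 6] / [8]
  Insert 2 (step 9): P = [1, 2, 5, 6, 8] / [3, 9] / [4] / [7];  Q = [1, 3, 4, 5, 7] / [2, 6] / [8] / [9]
Final shape: (5, 2, 1, 1).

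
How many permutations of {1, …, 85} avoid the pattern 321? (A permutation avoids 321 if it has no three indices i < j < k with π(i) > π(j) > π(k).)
C_85 = 1063353702922273835973036658043476458723103404520

These 321-avoiding permutations are counted by the Catalan number C_n = (1/(n + 1)) · C(2n, n). For n = 85: C_85 = (1/86) · C(170, 85) = 91448418451315549893681152591738975450186892788720/86 = 1063353702922273835973036658043476458723103404520.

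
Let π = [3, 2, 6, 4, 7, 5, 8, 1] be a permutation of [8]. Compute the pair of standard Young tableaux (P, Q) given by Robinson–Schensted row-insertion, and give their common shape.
P = [1, 4, 5, 8] / [2, 6, 7] / [3];  Q = [1, 3, 5, 7] / [2, 4, 6] / [8];  common shape = (4, 3, 1)

Row-insert the values π_1, π_2, … into P one at a time, bumping the leftmost entry strictly greater than the inserted value down to the next row. The recording tableau Q records, in position (i, j), the step at which that cell was added to P.
  Insert 3 (step 1): P = [3];  Q = [1]
  Insert 2 (step 2): P = [2] / [3];  Q = [1] / [2]
  Insert 6 (step 3): P = [2, 6] / [3];  Q = [1, 3] / [2]
  Insert 4 (step 4): P = [2, 4] / [3, 6];  Q = [1, 3] / [2, 4]
  Insert 7 (step 5): P = [2, 4, 7] / [3, 6];  Q = [1, 3, 5] / [2, 4]
  Insert 5 (step 6): P = [2, 4, 5] / [3, 6, 7];  Q = [1, 3, 5] / [2, 4, 6]
  Insert 8 (step 7): P = [2, 4, 5, 8] / [3, 6, 7];  Q = [1, 3, 5, 7] / [2, 4, 6]
  Insert 1 (step 8): P = [1, 4, 5, 8] / [2, 6, 7] / [3];  Q = [1, 3, 5, 7] / [2, 4, 6] / [8]
Final shape: (4, 3, 1).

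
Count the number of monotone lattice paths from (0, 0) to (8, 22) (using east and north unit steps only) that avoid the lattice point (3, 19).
Number of paths = 5766685

Total paths from (0, 0) to (8, 22): C(30, 8) = 5852925. Paths through (3, 19): (paths (0, 0) → (3, 19)) × (paths (3, 19) → (8, 22)) = C(22, 3) · C(8, 5) = 1540 · 56 = 86240. Avoidance count = 5852925 − 86240 = 5766685.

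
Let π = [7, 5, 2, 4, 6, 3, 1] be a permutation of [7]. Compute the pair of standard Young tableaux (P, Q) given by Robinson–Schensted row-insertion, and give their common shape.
P = [1, 3, 6] / [2] / [4] / [5] / [7];  Q = [1, 4, 5] / [2] / [3] / [6] / [7];  common shape = (3, 1, 1, 1, 1)

Row-insert the values π_1, π_2, … into P one at a time, bumping the leftmost entry strictly greater than the inserted value down to the next row. The recording tableau Q records, in position (i, j), the step at which that cell was added to P.
  Insert 7 (step 1): P = [7];  Q = [1]
  Insert 5 (step 2): P = [5] / [7];  Q = [1] / [2]
  Insert 2 (step 3): P = [2] / [5] / [7];  Q = [1] / [2] / [3]
  Insert 4 (step 4): P = [2, 4] / [5] / [7];  Q = [1, 4] / [2] / [3]
  Insert 6 (step 5): P = [2, 4, 6] / [5] / [7];  Q = [1, 4, 5] / [2] / [3]
  Insert 3 (step 6): P = [2, 3, 6] / [4] / [5] / [7];  Q = [1, 4, 5] / [2] / [3] / [6]
  Insert 1 (step 7): P = [1, 3, 6] / [2] / [4] / [5] / [7];  Q = [1, 4, 5] / [2] / [3] / [6] / [7]
Final shape: (3, 1, 1, 1, 1).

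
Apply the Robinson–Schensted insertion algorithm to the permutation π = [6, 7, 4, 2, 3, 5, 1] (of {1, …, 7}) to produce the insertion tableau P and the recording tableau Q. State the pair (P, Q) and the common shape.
P = [1, 3, 5] / [2, 7] / [4] / [6];  Q = [1, 2, 6] / [3, 5] / [4] / [7];  common shape = (3, 2, 1, 1)

Row-insert the values π_1, π_2, … into P one at a time, bumping the leftmost entry strictly greater than the inserted value down to the next row. The recording tableau Q records, in position (i, j), the step at which that cell was added to P.
  Insert 6 (step 1): P = [6];  Q = [1]
  Insert 7 (step 2): P = [6, 7];  Q = [1, 2]
  Insert 4 (step 3): P = [4, 7] / [6];  Q = [1, 2] / [3]
  Insert 2 (step 4): P = [2, 7] / [4] / [6];  Q = [1, 2] / [3] / [4]
  Insert 3 (step 5): P = [2, 3] / [4, 7] / [6];  Q = [1, 2] / [3, 5] / [4]
  Insert 5 (step 6): P = [2, 3, 5] / [4, 7] / [6];  Q = [1, 2, 6] / [3, 5] / [4]
  Insert 1 (step 7): P = [1, 3, 5] / [2, 7] / [4] / [6];  Q = [1, 2, 6] / [3, 5] / [4] / [7]
Final shape: (3, 2, 1, 1).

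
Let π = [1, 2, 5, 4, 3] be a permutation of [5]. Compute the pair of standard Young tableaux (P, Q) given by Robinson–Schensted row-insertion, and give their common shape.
P = [1, 2, 3] / [4] / [5];  Q = [1, 2, 3] / [4] / [5];  common shape = (3, 1, 1)

Row-insert the values π_1, π_2, … into P one at a time, bumping the leftmost entry strictly greater than the inserted value down to the next row. The recording tableau Q records, in position (i, j), the step at which that cell was added to P.
  Insert 1 (step 1): P = [1];  Q = [1]
  Insert 2 (step 2): P = [1, 2];  Q = [1, 2]
  Insert 5 (step 3): P = [1, 2, 5];  Q = [1, 2, 3]
  Insert 4 (step 4): P = [1, 2, 4] / [5];  Q = [1, 2, 3] / [4]
  Insert 3 (step 5): P = [1, 2, 3] / [4] / [5];  Q = [1, 2, 3] / [4] / [5]
Final shape: (3, 1, 1).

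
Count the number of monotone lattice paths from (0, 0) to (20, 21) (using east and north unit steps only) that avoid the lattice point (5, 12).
Number of paths = 261038102468

Total paths from (0, 0) to (20, 21): C(41, 20) = 269128937220. Paths through (5, 12): (paths (0, 0) → (5, 12)) × (paths (5, 12) → (20, 21)) = C(17, 5) · C(24, 15) = 6188 · 1307504 = 8090834752. Avoidance count = 269128937220 − 8090834752 = 261038102468.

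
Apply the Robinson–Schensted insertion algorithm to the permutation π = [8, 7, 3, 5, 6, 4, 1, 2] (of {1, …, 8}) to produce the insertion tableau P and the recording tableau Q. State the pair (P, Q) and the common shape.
P = [1, 2, 6] / [3, 4] / [5] / [7] / [8];  Q = [1, 4, 5] / [2, 8] / [3] / [6] / [7];  common shape = (3, 2, 1, 1, 1)

Row-insert the values π_1, π_2, … into P one at a time, bumping the leftmost entry strictly greater than the inserted value down to the next row. The recording tableau Q records, in position (i, j), the step at which that cell was added to P.
  Insert 8 (step 1): P = [8];  Q = [1]
  Insert 7 (step 2): P = [7] / [8];  Q = [1] / [2]
  Insert 3 (step 3): P = [3] / [7] / [8];  Q = [1] / [2] / [3]
  Insert 5 (step 4): P = [3, 5] / [7] / [8];  Q = [1, 4] / [2] / [3]
  Insert 6 (step 5): P = [3, 5, 6] / [7] / [8];  Q = [1, 4, 5] / [2] / [3]
  Insert 4 (step 6): P = [3, 4, 6] / [5] / [7] / [8];  Q = [1, 4, 5] / [2] / [3] / [6]
  Insert 1 (step 7): P = [1, 4, 6] / [3] / [5] / [7] / [8];  Q = [1, 4, 5] / [2] / [3] / [6] / [7]
  Insert 2 (step 8): P = [1, 2, 6] / [3, 4] / [5] / [7] / [8];  Q = [1, 4, 5] / [2, 8] / [3] / [6] / [7]
Final shape: (3, 2, 1, 1, 1).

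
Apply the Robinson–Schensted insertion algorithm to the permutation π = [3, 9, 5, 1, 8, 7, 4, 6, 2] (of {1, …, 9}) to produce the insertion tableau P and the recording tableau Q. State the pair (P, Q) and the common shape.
P = [1, 2, 6] / [3, 4, 7] / [5] / [8] / [9];  Q = [1, 2, 5] / [3, 6, 8] / [4] / [7] / [9];  common shape = (3, 3, 1, 1, 1)

Row-insert the values π_1, π_2, … into P one at a time, bumping the leftmost entry strictly greater than the inserted value down to the next row. The recording tableau Q records, in position (i, j), the step at which that cell was added to P.
  Insert 3 (step 1): P = [3];  Q = [1]
  Insert 9 (step 2): P = [3, 9];  Q = [1, 2]
  Insert 5 (step 3): P = [3, 5] / [9];  Q = [1, 2] / [3]
  Insert 1 (step 4): P = [1, 5] / [3] / [9];  Q = [1, 2] / [3] / [4]
  Insert 8 (step 5): P = [1, 5, 8] / [3] / [9];  Q = [1, 2, 5] / [3] / [4]
  Insert 7 (step 6): P = [1, 5, 7] / [3, 8] / [9];  Q = [1, 2, 5] / [3, 6] / [4]
  Insert 4 (step 7): P = [1, 4, 7] / [3, 5] / [8] / [9];  Q = [1, 2, 5] / [3, 6] / [4] / [7]
  Insert 6 (step 8): P = [1, 4, 6] / [3, 5, 7] / [8] / [9];  Q = [1, 2, 5] / [3, 6, 8] / [4] / [7]
  Insert 2 (step 9): P = [1, 2, 6] / [3, 4, 7] / [5] / [8] / [9];  Q = [1, 2, 5] / [3, 6, 8] / [4] / [7] / [9]
Final shape: (3, 3, 1, 1, 1).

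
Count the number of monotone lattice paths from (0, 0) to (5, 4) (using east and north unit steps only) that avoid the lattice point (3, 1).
Number of paths = 86

Total paths from (0, 0) to (5, 4): C(9, 5) = 126. Paths through (3, 1): (paths (0, 0) → (3, 1)) × (paths (3, 1) → (5, 4)) = C(4, 3) · C(5, 2) = 4 · 10 = 40. Avoidance count = 126 − 40 = 86.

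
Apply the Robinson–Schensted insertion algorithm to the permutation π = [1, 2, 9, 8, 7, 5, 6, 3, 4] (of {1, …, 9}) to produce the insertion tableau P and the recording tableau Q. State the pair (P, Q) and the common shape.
P = [1, 2, 3, 4] / [5, 6] / [7] / [8] / [9];  Q = [1, 2, 3, 7] / [4, 9] / [5] / [6] / [8];  common shape = (4, 2, 1, 1, 1)

Row-insert the values π_1, π_2, … into P one at a time, bumping the leftmost entry strictly greater than the inserted value down to the next row. The recording tableau Q records, in position (i, j), the step at which that cell was added to P.
  Insert 1 (step 1): P = [1];  Q = [1]
  Insert 2 (step 2): P = [1, 2];  Q = [1, 2]
  Insert 9 (step 3): P = [1, 2, 9];  Q = [1, 2, 3]
  Insert 8 (step 4): P = [1, 2, 8] / [9];  Q = [1, 2, 3] / [4]
  Insert 7 (step 5): P = [1, 2, 7] / [8] / [9];  Q = [1, 2, 3] / [4] / [5]
  Insert 5 (step 6): P = [1, 2, 5] / [7] / [8] / [9];  Q = [1, 2, 3] / [4] / [5] / [6]
  Insert 6 (step 7): P = [1, 2, 5, 6] / [7] / [8] / [9];  Q = [1, 2, 3, 7] / [4] / [5] / [6]
  Insert 3 (step 8): P = [1, 2, 3, 6] / [5] / [7] / [8] / [9];  Q = [1, 2, 3, 7] / [4] / [5] / [6] / [8]
  Insert 4 (step 9): P = [1, 2, 3, 4] / [5, 6] / [7] / [8] / [9];  Q = [1, 2, 3, 7] / [4, 9] / [5] / [6] / [8]
Final shape: (4, 2, 1, 1, 1).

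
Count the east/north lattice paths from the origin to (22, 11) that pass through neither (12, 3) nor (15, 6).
Number of paths = 137856942

Inclusion–exclusion. Total paths: C(33, 22) = 193536720. Through P₁: C(15, 12)·C(18, 10) = 19909890. Through P₂: C(21, 15)·C(12, 7) = 42977088. Since P₁ is strictly southwest of P₂, a monotone path through both must visit P₁ then P₂; paths through both = C(15, 12)·C(6, 3)·C(12, 7) = 7207200. Avoid both = 193536720 − 19909890 − 42977088 + 7207200 = 137856942.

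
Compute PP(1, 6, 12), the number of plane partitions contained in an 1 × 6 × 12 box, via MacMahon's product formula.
PP(1, 6, 12) = 18564

Evaluate the triple product over i = 1..1, j = 1..6, k = 1..12. The factors are (2/1) · (3/2) · (4/3) · (5/4) · (6/5) · (7/6) · (8/7) · (9/8) · … (72 factors total). The numerators and denominators telescope so the product is an integer; carrying out the multiplication exactly gives PP(1, 6, 12) = 18564.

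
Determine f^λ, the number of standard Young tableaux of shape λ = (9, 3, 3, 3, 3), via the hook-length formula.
# SYT of shape (9, 3, 3, 3, 3) = 39884040

Hook-length formula: f^λ = n! / Π hook(c), product over all cells c of the Young diagram. For λ = (9, 3, 3, 3, 3), n = 21 boxes. Hook lengths by row (left-to-right, top-to-bottom): [13, 12, 11, 6, 5, 4, 3, 2, 1]; [6, 5, 4]; [5, 4, 3]; [4, 3, 2]; [3, 2, 1]. Product of hooks = 1280987136000. So f^λ = 21! / 1280987136000 = 51090942171709440000 / 1280987136000 = 39884040.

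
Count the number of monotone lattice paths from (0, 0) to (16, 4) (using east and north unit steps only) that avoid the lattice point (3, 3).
Number of paths = 4565

Total paths from (0, 0) to (16, 4): C(20, 16) = 4845. Paths through (3, 3): (paths (0, 0) → (3, 3)) × (paths (3, 3) → (16, 4)) = C(6, 3) · C(14, 13) = 20 · 14 = 280. Avoidance count = 4845 − 280 = 4565.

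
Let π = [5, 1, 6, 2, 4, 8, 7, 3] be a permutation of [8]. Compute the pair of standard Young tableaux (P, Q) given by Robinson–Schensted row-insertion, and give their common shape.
P = [1, 2, 3, 7] / [4, 6, 8] / [5];  Q = [1, 3, 5, 6] / [2, 4, 7] / [8];  common shape = (4, 3, 1)

Row-insert the values π_1, π_2, … into P one at a time, bumping the leftmost entry strictly greater than the inserted value down to the next row. The recording tableau Q records, in position (i, j), the step at which that cell was added to P.
  Insert 5 (step 1): P = [5];  Q = [1]
  Insert 1 (step 2): P = [1] / [5];  Q = [1] / [2]
  Insert 6 (step 3): P = [1, 6] / [5];  Q = [1, 3] / [2]
  Insert 2 (step 4): P = [1, 2] / [5, 6];  Q = [1, 3] / [2, 4]
  Insert 4 (step 5): P = [1, 2, 4] / [5, 6];  Q = [1, 3, 5] / [2, 4]
  Insert 8 (step 6): P = [1, 2, 4, 8] / [5, 6];  Q = [1, 3, 5, 6] / [2, 4]
  Insert 7 (step 7): P = [1, 2, 4, 7] / [5, 6, 8];  Q = [1, 3, 5, 6] / [2, 4, 7]
  Insert 3 (step 8): P = [1, 2, 3, 7] / [4, 6, 8] / [5];  Q = [1, 3, 5, 6] / [2, 4, 7] / [8]
Final shape: (4, 3, 1).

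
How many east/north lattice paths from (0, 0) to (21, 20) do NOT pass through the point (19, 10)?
Number of paths = 267806956560

Total paths from (0, 0) to (21, 20): C(41, 21) = 269128937220. Paths through (19, 10): (paths (0, 0) → (19, 10)) × (paths (19, 10) → (21, 20)) = C(29, 19) · C(12, 2) = 20030010 · 66 = 1321980660. Avoidance count = 269128937220 − 1321980660 = 267806956560.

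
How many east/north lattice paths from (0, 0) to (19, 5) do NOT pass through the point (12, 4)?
Number of paths = 27944

Total paths from (0, 0) to (19, 5): C(24, 19) = 42504. Paths through (12, 4): (paths (0, 0) → (12, 4)) × (paths (12, 4) → (19, 5)) = C(16, 12) · C(8, 7) = 1820 · 8 = 14560. Avoidance count = 42504 − 14560 = 27944.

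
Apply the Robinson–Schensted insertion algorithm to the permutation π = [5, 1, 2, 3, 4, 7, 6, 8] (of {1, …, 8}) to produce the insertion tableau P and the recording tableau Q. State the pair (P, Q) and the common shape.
P = [1, 2, 3, 4, 6, 8] / [5, 7];  Q = [1, 3, 4, 5, 6, 8] / [2, 7];  common shape = (6, 2)

Row-insert the values π_1, π_2, … into P one at a time, bumping the leftmost entry strictly greater than the inserted value down to the next row. The recording tableau Q records, in position (i, j), the step at which that cell was added to P.
  Insert 5 (step 1): P = [5];  Q = [1]
  Insert 1 (step 2): P = [1] / [5];  Q = [1] / [2]
  Insert 2 (step 3): P = [1, 2] / [5];  Q = [1, 3] / [2]
  Insert 3 (step 4): P = [1, 2, 3] / [5];  Q = [1, 3, 4] / [2]
  Insert 4 (step 5): P = [1, 2, 3, 4] / [5];  Q = [1, 3, 4, 5] / [2]
  Insert 7 (step 6): P = [1, 2, 3, 4, 7] / [5];  Q = [1, 3, 4, 5, 6] / [2]
  Insert 6 (step 7): P = [1, 2, 3, 4, 6] / [5, 7];  Q = [1, 3, 4, 5, 6] / [2, 7]
  Insert 8 (step 8): P = [1, 2, 3, 4, 6, 8] / [5, 7];  Q = [1, 3, 4, 5, 6, 8] / [2, 7]
Final shape: (6, 2).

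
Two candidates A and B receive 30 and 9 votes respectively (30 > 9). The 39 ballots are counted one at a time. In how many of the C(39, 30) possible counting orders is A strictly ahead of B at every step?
Strict-lead orderings = 114108148

Total orderings of the 39 votes with 30 for A: C(39, 30) = 211915132. By the Bertrand ballot formula (Cycle Lemma / reflection principle), the number of orderings in which A is strictly ahead of B throughout is (p − q)/(p + q) · C(p + q, p) = (30 − 9)/(30 + 9) · 211915132 = 114108148.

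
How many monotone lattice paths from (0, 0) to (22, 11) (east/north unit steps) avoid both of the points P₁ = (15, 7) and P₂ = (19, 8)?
Number of paths = 109910100

Inclusion–exclusion. Total paths: C(33, 22) = 193536720. Through P₁: C(22, 15)·C(11, 7) = 56279520. Through P₂: C(27, 19)·C(6, 3) = 44401500. Since P₁ is strictly southwest of P₂, a monotone path through both must visit P₁ then P₂; paths through both = C(22, 15)·C(5, 4)·C(6, 3) = 17054400. Avoid both = 193536720 − 56279520 − 44401500 + 17054400 = 109910100.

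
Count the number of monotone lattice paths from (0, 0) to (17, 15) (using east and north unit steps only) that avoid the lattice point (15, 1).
Number of paths = 565720800

Total paths from (0, 0) to (17, 15): C(32, 17) = 565722720. Paths through (15, 1): (paths (0, 0) → (15, 1)) × (paths (15, 1) → (17, 15)) = C(16, 15) · C(16, 2) = 16 · 120 = 1920. Avoidance count = 565722720 − 1920 = 565720800.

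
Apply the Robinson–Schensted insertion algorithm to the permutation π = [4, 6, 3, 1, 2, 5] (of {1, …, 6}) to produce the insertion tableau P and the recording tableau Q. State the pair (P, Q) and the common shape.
P = [1, 2, 5] / [3, 6] / [4];  Q = [1, 2, 6] / [3, 5] / [4];  common shape = (3, 2, 1)

Row-insert the values π_1, π_2, … into P one at a time, bumping the leftmost entry strictly greater than the inserted value down to the next row. The recording tableau Q records, in position (i, j), the step at which that cell was added to P.
  Insert 4 (step 1): P = [4];  Q = [1]
  Insert 6 (step 2): P = [4, 6];  Q = [1, 2]
  Insert 3 (step 3): P = [3, 6] / [4];  Q = [1, 2] / [3]
  Insert 1 (step 4): P = [1, 6] / [3] / [4];  Q = [1, 2] / [3] / [4]
  Insert 2 (step 5): P = [1, 2] / [3, 6] / [4];  Q = [1, 2] / [3, 5] / [4]
  Insert 5 (step 6): P = [1, 2, 5] / [3, 6] / [4];  Q = [1, 2, 6] / [3, 5] / [4]
Final shape: (3, 2, 1).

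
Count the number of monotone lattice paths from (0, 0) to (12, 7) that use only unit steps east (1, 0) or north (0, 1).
Number of paths = 50388

A monotone lattice path from (0, 0) to (12, 7) consists of 12 east steps and 7 north steps in some order, so it is determined by which 12 of the 19 steps are east. The count is C(19, 12) = 50388.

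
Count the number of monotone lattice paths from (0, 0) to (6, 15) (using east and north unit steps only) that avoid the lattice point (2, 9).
Number of paths = 42714

Total paths from (0, 0) to (6, 15): C(21, 6) = 54264. Paths through (2, 9): (paths (0, 0) → (2, 9)) × (paths (2, 9) → (6, 15)) = C(11, 2) · C(10, 4) = 55 · 210 = 11550. Avoidance count = 54264 − 11550 = 42714.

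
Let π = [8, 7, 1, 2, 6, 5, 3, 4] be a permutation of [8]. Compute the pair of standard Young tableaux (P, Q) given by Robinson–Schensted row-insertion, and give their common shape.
P = [1, 2, 3, 4] / [5] / [6] / [7] / [8];  Q = [1, 4, 5, 8] / [2] / [3] / [6] / [7];  common shape = (4, 1, 1, 1, 1)

Row-insert the values π_1, π_2, … into P one at a time, bumping the leftmost entry strictly greater than the inserted value down to the next row. The recording tableau Q records, in position (i, j), the step at which that cell was added to P.
  Insert 8 (step 1): P = [8];  Q = [1]
  Insert 7 (step 2): P = [7] / [8];  Q = [1] / [2]
  Insert 1 (step 3): P = [1] / [7] / [8];  Q = [1] / [2] / [3]
  Insert 2 (step 4): P = [1, 2] / [7] / [8];  Q = [1, 4] / [2] / [3]
  Insert 6 (step 5): P = [1, 2, 6] / [7] / [8];  Q = [1, 4, 5] / [2] / [3]
  Insert 5 (step 6): P = [1, 2, 5] / [6] / [7] / [8];  Q = [1, 4, 5] / [2] / [3] / [6]
  Insert 3 (step 7): P = [1, 2, 3] / [5] / [6] / [7] / [8];  Q = [1, 4, 5] / [2] / [3] / [6] / [7]
  Insert 4 (step 8): P = [1, 2, 3, 4] / [5] / [6] / [7] / [8];  Q = [1, 4, 5, 8] / [2] / [3] / [6] / [7]
Final shape: (4, 1, 1, 1, 1).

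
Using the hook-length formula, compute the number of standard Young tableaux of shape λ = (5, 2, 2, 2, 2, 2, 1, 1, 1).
# SYT of shape (5, 2, 2, 2, 2, 2, 1, 1, 1) = 837760

Hook-length formula: f^λ = n! / Π hook(c), product over all cells c of the Young diagram. For λ = (5, 2, 2, 2, 2, 2, 1, 1, 1), n = 18 boxes. Hook lengths by row (left-to-right, top-to-bottom): [13, 9, 3, 2, 1]; [9, 5]; [8, 4]; [7, 3]; [6, 2]; [5, 1]; [3]; [2]; [1]. Product of hooks = 7642252800. So f^λ = 18! / 7642252800 = 6402373705728000 / 7642252800 = 837760.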